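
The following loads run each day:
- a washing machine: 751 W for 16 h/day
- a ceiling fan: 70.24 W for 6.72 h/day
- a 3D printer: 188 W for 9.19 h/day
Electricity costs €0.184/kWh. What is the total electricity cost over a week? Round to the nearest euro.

washing machine: 751 W × 16 h × 7 d = 84,112 Wh = 84.11 kWh
ceiling fan: 70.24 W × 6.72 h × 7 d = 3,304 Wh = 3.304 kWh
3D printer: 188 W × 9.19 h × 7 d = 12,094 Wh = 12.09 kWh
Total energy = 84.11 + 3.304 + 12.09 = 99.51 kWh
Cost = 99.51 kWh × €0.184 = €18.31 ≈ €18

€18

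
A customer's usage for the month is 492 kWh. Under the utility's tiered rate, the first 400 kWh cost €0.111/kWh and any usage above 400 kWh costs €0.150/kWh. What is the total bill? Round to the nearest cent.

€58.20

First 400 kWh × €0.111 = €44.40
Remaining 92 kWh × €0.150 = €13.80
Total = €58.20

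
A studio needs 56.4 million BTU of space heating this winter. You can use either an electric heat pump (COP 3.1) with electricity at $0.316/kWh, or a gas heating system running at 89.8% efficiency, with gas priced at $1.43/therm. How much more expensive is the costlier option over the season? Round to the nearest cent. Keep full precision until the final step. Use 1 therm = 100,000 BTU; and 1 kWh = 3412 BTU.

$786.85

Heat load = 56.4 × 10⁶ BTU = 56,400,000 BTU
Gas: input = 56,400,000 / 0.898 = 62,806,236 BTU = 628.1 therm → 628.1 × $1.43 = $898.13
Heat pump: 56,400,000 BTU / 3412 = 16,530 kWh heat; / 3.1 = 5,332 kWh in → × $0.316 = $1,684.98
Difference = |$898.13 − $1,684.98| = $786.85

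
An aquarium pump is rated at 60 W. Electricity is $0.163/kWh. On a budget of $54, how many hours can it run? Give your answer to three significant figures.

Energy budget = $54 / $0.163 per kWh = 331.3 kWh = 331,288 Wh
Runtime = 331,288 Wh / 60 W = 5,521 h

5520 h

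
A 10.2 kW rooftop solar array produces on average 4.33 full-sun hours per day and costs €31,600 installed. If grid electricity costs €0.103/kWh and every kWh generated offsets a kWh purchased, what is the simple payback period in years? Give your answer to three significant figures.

Daily generation = 10.2 kW × 4.33 h = 44.17 kWh
Annual generation = 44.17 × 365 = 16121 kWh
Annual savings = 16121 × €0.103 = €1,660.42
Payback = €31,600 / €1,660.42 = 19 years

19 years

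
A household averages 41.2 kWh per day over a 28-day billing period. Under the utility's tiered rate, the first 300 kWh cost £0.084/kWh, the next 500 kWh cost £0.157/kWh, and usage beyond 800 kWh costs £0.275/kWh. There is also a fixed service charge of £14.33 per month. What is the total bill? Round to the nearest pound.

Usage = 41.2 kWh/day × 28 days = 1153.6 kWh
First 300 kWh × £0.084 = £25.20
Next 500 kWh × £0.157 = £78.50
Remaining 353.6 kWh × £0.275 = £97.24
Energy charge = £200.94; + service £14.33 = £215.27 ≈ £215

£215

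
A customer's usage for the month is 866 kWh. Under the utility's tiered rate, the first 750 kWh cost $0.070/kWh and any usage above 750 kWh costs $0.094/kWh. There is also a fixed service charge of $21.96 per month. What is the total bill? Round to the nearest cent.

$85.36

First 750 kWh × $0.070 = $52.50
Remaining 116 kWh × $0.094 = $10.90
Energy charge = $63.40; + service $21.96 = $85.36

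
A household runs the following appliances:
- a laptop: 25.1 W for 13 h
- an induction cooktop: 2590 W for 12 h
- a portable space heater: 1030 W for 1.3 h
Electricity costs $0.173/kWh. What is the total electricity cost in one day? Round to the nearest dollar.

laptop: 25.1 W × 13 h = 326 Wh = 0.3263 kWh
induction cooktop: 2590 W × 12 h = 31,080 Wh = 31.08 kWh
portable space heater: 1030 W × 1.3 h = 1,339 Wh = 1.339 kWh
Total energy = 0.3263 + 31.08 + 1.339 = 32.75 kWh
Cost = 32.75 kWh × $0.173 = $5.66 ≈ $6

$6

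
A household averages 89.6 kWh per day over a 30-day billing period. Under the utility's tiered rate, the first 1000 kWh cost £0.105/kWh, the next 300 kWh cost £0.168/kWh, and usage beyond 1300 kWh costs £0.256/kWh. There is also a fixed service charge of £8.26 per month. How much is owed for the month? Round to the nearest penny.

Usage = 89.6 kWh/day × 30 days = 2688 kWh
First 1000 kWh × £0.105 = £105.00
Next 300 kWh × £0.168 = £50.40
Remaining 1388 kWh × £0.256 = £355.33
Energy charge = £510.73; + service £8.26 = £518.99

£518.99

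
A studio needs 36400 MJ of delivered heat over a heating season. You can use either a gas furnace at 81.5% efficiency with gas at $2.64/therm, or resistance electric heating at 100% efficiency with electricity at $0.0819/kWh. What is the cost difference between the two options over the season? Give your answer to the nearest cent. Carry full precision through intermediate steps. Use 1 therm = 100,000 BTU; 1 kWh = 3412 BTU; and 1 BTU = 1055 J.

Heat load = 36400 MJ = 36,400,000,000 J / 1055 = 34,502,370 BTU
Gas: input = 34,502,370 / 0.815 = 42,334,196 BTU = 423.3 therm → 423.3 × $2.64 = $1,117.62
Electric: 34,502,370 BTU / 3412 = 10,110 kWh → × $0.0819 = $828.18
Difference = |$1,117.62 − $828.18| = $289.44

$289.44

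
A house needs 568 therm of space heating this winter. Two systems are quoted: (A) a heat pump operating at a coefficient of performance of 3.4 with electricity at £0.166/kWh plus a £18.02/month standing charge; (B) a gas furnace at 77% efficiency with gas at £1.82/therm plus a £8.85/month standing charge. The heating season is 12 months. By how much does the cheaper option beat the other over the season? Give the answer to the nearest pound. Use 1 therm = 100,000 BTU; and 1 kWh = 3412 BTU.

£420

Heat load = 568 therm × 100,000 = 56,800,000 BTU
Gas: input = 56,800,000 / 0.77 = 73,766,234 BTU = 737.7 therm → 737.7 × £1.82 = £1,342.55; + 12 × £8.85 standing = £1,448.75
Heat pump: 56,800,000 BTU / 3412 = 16,650 kWh heat; / 3.4 = 4,896 kWh in → × £0.166 = £812.77; + 12 × £18.02 standing = £1,029.01
Difference = |£1,448.75 − £1,029.01| = £419.73 ≈ £420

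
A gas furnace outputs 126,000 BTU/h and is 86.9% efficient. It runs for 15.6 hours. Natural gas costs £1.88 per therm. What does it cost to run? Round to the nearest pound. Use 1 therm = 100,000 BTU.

Heat delivered = 126,000 BTU/h × 15.6 h = 1,965,600 BTU
Gas input = 1,965,600 / 0.869 = 2,261,910 BTU
= 2,261,910 / 100,000 = 22.62 therm
Cost = 22.62 × £1.88/therm = £42.52 ≈ £43

£43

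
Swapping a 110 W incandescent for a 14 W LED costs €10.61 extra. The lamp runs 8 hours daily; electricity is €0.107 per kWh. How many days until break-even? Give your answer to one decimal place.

129.1 days

Power saved = 110 − 14 = 96 W
Daily energy saved = 96 W × 8 h = 768 Wh = 0.768 kWh
Daily savings = 0.768 × €0.107 = €0.0822
Payback = €10.61 / €0.0822 per day = 129.1 days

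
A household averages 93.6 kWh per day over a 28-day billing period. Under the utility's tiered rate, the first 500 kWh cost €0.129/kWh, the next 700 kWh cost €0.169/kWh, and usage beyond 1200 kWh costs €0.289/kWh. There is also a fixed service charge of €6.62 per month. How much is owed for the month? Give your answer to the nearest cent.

€600.03

Usage = 93.6 kWh/day × 28 days = 2620.8 kWh
First 500 kWh × €0.129 = €64.50
Next 700 kWh × €0.169 = €118.30
Remaining 1420.8 kWh × €0.289 = €410.61
Energy charge = €593.41; + service €6.62 = €600.03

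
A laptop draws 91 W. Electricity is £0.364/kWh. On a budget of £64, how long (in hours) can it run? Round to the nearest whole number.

Energy budget = £64 / £0.364 per kWh = 175.8 kWh = 175,824 Wh
Runtime = 175,824 Wh / 91 W = 1,932 h

1932 h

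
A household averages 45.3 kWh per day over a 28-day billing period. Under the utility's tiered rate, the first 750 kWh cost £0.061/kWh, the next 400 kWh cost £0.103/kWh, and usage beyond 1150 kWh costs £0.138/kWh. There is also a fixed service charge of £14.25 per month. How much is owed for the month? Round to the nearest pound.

Usage = 45.3 kWh/day × 28 days = 1268.4 kWh
First 750 kWh × £0.061 = £45.75
Next 400 kWh × £0.103 = £41.20
Remaining 118.4 kWh × £0.138 = £16.34
Energy charge = £103.29; + service £14.25 = £117.54 ≈ £118

£118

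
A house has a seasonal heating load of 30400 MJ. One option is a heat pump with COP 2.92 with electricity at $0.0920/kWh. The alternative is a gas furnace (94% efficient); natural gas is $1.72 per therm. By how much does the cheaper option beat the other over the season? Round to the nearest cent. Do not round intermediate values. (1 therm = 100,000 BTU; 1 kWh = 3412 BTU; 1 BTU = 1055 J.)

$261.17

Heat load = 30400 MJ = 30,400,000,000 J / 1055 = 28,815,166 BTU
Gas: input = 28,815,166 / 0.940 = 30,654,432 BTU = 306.5 therm → 306.5 × $1.72 = $527.26
Heat pump: 28,815,166 BTU / 3412 = 8,445 kWh heat; / 2.92 = 2,892 kWh in → × $0.0920 = $266.08
Difference = |$527.26 − $266.08| = $261.17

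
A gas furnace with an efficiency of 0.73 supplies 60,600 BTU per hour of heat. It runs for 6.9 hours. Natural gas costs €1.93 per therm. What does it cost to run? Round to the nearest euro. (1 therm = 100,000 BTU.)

Heat delivered = 60,600 BTU/h × 6.9 h = 418,140 BTU
Gas input = 418,140 / 0.73 = 572,795 BTU
= 572,795 / 100,000 = 5.728 therm
Cost = 5.728 × €1.93/therm = €11.05 ≈ €11

€11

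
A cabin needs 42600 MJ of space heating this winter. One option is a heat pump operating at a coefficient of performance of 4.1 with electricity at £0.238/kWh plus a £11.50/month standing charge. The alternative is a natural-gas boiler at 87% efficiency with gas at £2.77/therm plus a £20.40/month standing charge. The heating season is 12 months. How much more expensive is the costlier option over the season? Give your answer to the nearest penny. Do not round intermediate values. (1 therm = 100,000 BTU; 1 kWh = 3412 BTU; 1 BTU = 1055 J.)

Heat load = 42600 MJ = 42,600,000,000 J / 1055 = 40,379,147 BTU
Gas: input = 40,379,147 / 0.87 = 46,412,813 BTU = 464.1 therm → 464.1 × £2.77 = £1,285.63; + 12 × £20.40 standing = £1,530.43
Heat pump: 40,379,147 BTU / 3412 = 11,830 kWh heat; / 4.1 = 2,886 kWh in → × £0.238 = £686.98; + 12 × £11.50 standing = £824.98
Difference = |£1,530.43 − £824.98| = £705.46

£705.46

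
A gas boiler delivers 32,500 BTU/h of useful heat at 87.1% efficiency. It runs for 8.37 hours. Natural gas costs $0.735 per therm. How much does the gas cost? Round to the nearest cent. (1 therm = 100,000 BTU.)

$2.30

Heat delivered = 32,500 BTU/h × 8.37 h = 272,025 BTU
Gas input = 272,025 / 0.871 = 312,313 BTU
= 312,313 / 100,000 = 3.123 therm
Cost = 3.123 × $0.735/therm = $2.30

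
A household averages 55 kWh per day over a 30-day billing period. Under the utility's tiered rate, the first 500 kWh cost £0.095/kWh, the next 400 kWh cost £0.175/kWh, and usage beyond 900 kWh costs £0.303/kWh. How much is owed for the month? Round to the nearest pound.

£345

Usage = 55 kWh/day × 30 days = 1650 kWh
First 500 kWh × £0.095 = £47.50
Next 400 kWh × £0.175 = £70.00
Remaining 750 kWh × £0.303 = £227.25
Total = £344.75 ≈ £345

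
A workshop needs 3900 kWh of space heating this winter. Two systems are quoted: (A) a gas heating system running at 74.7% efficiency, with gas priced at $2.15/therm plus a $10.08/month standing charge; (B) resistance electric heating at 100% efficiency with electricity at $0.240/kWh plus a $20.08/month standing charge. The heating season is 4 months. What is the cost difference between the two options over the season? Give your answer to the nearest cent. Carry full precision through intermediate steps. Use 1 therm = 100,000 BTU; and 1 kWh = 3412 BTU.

$593.01

Heat load = 3900 kWh × 3412 = 13,306,800 BTU
Gas: input = 13,306,800 / 0.747 = 17,813,655 BTU = 178.1 therm → 178.1 × $2.15 = $382.99; + 4 × $10.08 standing = $423.31
Electric: 13,306,800 BTU / 3412 = 3,900 kWh → × $0.240 = $936.00; + 4 × $20.08 standing = $1,016.32
Difference = |$423.31 − $1,016.32| = $593.01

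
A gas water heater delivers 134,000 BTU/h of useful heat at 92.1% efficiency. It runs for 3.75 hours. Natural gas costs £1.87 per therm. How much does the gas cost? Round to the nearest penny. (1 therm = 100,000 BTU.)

Heat delivered = 134,000 BTU/h × 3.75 h = 502,500 BTU
Gas input = 502,500 / 0.921 = 545,603 BTU
= 545,603 / 100,000 = 5.456 therm
Cost = 5.456 × £1.87/therm = £10.20

£10.20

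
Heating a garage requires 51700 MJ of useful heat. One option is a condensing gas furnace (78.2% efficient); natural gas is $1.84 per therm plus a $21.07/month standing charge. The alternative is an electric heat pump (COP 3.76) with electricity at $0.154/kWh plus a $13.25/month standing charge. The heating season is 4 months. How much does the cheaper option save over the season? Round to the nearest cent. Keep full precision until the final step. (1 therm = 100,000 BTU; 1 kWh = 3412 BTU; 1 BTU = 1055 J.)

$596.08

Heat load = 51700 MJ = 51,700,000,000 J / 1055 = 49,004,739 BTU
Gas: input = 49,004,739 / 0.782 = 62,665,907 BTU = 626.7 therm → 626.7 × $1.84 = $1,153.05; + 4 × $21.07 standing = $1,237.33
Heat pump: 49,004,739 BTU / 3412 = 14,360 kWh heat; / 3.76 = 3,820 kWh in → × $0.154 = $588.25; + 4 × $13.25 standing = $641.25
Difference = |$1,237.33 − $641.25| = $596.08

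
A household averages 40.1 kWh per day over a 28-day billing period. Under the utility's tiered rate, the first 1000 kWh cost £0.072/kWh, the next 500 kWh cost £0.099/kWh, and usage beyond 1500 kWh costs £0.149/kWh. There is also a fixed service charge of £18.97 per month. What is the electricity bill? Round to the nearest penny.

£103.13

Usage = 40.1 kWh/day × 28 days = 1122.8 kWh
First 1000 kWh × £0.072 = £72.00
Next 122.8 kWh × £0.099 = £12.16
Remaining tier: 0 kWh (not reached)
Energy charge = £84.16; + service £18.97 = £103.13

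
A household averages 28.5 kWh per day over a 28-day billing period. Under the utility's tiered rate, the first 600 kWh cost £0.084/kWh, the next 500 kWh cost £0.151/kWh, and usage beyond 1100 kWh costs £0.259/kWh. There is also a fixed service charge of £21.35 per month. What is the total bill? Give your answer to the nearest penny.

£101.65

Usage = 28.5 kWh/day × 28 days = 798 kWh
First 600 kWh × £0.084 = £50.40
Next 198 kWh × £0.151 = £29.90
Remaining tier: 0 kWh (not reached)
Energy charge = £80.30; + service £21.35 = £101.65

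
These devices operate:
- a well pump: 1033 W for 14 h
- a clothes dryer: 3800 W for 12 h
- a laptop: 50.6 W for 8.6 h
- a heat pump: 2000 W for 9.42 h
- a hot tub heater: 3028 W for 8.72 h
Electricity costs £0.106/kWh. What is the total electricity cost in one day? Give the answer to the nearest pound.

well pump: 1033 W × 14 h = 14,462 Wh = 14.46 kWh
clothes dryer: 3800 W × 12 h = 45,600 Wh = 45.6 kWh
laptop: 50.6 W × 8.6 h = 435 Wh = 0.4352 kWh
heat pump: 2000 W × 9.42 h = 18,840 Wh = 18.84 kWh
hot tub heater: 3028 W × 8.72 h = 26,404 Wh = 26.4 kWh
Total energy = 14.46 + 45.6 + 0.4352 + 18.84 + 26.4 = 105.7 kWh
Cost = 105.7 kWh × £0.106 = £11.21 ≈ £11

£11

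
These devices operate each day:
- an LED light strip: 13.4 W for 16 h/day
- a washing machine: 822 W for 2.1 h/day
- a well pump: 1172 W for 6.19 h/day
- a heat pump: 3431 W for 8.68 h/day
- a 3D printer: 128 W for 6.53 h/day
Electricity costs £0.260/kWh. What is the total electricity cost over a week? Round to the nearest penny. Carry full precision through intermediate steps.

£72.46

LED light strip: 13.4 W × 16 h × 7 d = 1,501 Wh = 1.501 kWh
washing machine: 822 W × 2.1 h × 7 d = 12,083 Wh = 12.08 kWh
well pump: 1172 W × 6.19 h × 7 d = 50,783 Wh = 50.78 kWh
heat pump: 3431 W × 8.68 h × 7 d = 208,468 Wh = 208.5 kWh
3D printer: 128 W × 6.53 h × 7 d = 5,851 Wh = 5.851 kWh
Total energy = 1.501 + 12.08 + 50.78 + 208.5 + 5.851 = 278.7 kWh
Cost = 278.7 kWh × £0.260 = £72.46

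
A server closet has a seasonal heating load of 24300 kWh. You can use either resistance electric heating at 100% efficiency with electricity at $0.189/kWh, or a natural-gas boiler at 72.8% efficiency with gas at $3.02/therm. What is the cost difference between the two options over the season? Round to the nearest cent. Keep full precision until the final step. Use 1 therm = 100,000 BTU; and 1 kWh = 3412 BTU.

$1153.24

Heat load = 24300 kWh × 3412 = 82,911,600 BTU
Gas: input = 82,911,600 / 0.728 = 113,889,560 BTU = 1,139 therm → 1,139 × $3.02 = $3,439.46
Electric: 82,911,600 BTU / 3412 = 24,300 kWh → × $0.189 = $4,592.70
Difference = |$3,439.46 − $4,592.70| = $1,153.24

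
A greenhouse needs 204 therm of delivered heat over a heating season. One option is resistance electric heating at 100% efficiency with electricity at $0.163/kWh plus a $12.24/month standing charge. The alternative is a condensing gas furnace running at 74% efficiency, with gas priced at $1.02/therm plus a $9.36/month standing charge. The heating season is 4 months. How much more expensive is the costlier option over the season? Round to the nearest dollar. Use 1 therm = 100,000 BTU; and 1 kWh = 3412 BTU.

Heat load = 204 therm × 100,000 = 20,400,000 BTU
Gas: input = 20,400,000 / 0.74 = 27,567,568 BTU = 275.7 therm → 275.7 × $1.02 = $281.19; + 4 × $9.36 standing = $318.63
Electric: 20,400,000 BTU / 3412 = 5,979 kWh → × $0.163 = $974.56; + 4 × $12.24 standing = $1,023.52
Difference = |$318.63 − $1,023.52| = $704.89 ≈ $705

$705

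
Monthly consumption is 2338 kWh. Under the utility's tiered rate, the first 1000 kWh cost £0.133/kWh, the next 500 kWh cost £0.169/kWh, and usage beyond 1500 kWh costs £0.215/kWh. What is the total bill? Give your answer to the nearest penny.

First 1000 kWh × £0.133 = £133.00
Next 500 kWh × £0.169 = £84.50
Remaining 838 kWh × £0.215 = £180.17
Total = £397.67

£397.67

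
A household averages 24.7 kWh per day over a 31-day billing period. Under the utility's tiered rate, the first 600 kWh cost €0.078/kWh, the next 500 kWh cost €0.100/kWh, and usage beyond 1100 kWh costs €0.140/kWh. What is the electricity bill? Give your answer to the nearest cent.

€63.37

Usage = 24.7 kWh/day × 31 days = 765.7 kWh
First 600 kWh × €0.078 = €46.80
Next 165.7 kWh × €0.100 = €16.57
Remaining tier: 0 kWh (not reached)
Total = €63.37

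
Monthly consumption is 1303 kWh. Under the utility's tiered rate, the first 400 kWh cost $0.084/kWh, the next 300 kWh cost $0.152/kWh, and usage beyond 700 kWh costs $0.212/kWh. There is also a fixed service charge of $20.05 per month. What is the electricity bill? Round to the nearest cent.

$227.09

First 400 kWh × $0.084 = $33.60
Next 300 kWh × $0.152 = $45.60
Remaining 603 kWh × $0.212 = $127.84
Energy charge = $207.04; + service $20.05 = $227.09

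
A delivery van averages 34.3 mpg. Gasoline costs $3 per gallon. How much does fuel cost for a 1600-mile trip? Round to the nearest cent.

Fuel = 1600 mi / 34.3 mpg = 46.65 gal
Cost = 46.65 gal × $3/gal = $139.94

$139.94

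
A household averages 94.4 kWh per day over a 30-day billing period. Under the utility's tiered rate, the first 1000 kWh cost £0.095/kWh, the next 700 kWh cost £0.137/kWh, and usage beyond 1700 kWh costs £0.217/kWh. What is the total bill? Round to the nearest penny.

Usage = 94.4 kWh/day × 30 days = 2832 kWh
First 1000 kWh × £0.095 = £95.00
Next 700 kWh × £0.137 = £95.90
Remaining 1132 kWh × £0.217 = £245.64
Total = £436.54

£436.54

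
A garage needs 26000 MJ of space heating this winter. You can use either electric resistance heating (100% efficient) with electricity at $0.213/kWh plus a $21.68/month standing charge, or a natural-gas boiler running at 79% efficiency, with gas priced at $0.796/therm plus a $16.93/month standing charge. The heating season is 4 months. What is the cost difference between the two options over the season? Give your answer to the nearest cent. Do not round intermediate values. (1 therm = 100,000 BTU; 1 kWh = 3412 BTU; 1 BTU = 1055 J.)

$1309.16

Heat load = 26000 MJ = 26,000,000,000 J / 1055 = 24,644,550 BTU
Gas: input = 24,644,550 / 0.79 = 31,195,633 BTU = 312 therm → 312 × $0.796 = $248.32; + 4 × $16.93 standing = $316.04
Electric: 24,644,550 BTU / 3412 = 7,223 kWh → × $0.213 = $1,538.48; + 4 × $21.68 standing = $1,625.20
Difference = |$316.04 − $1,625.20| = $1,309.16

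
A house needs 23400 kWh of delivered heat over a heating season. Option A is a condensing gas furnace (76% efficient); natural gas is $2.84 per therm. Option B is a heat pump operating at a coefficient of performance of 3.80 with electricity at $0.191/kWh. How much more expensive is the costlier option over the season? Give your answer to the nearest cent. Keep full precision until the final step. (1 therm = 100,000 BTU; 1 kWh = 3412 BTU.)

$1807.37

Heat load = 23400 kWh × 3412 = 79,840,800 BTU
Gas: input = 79,840,800 / 0.76 = 105,053,684 BTU = 1,051 therm → 1,051 × $2.84 = $2,983.52
Heat pump: 79,840,800 BTU / 3412 = 23,400 kWh heat; / 3.80 = 6,158 kWh in → × $0.191 = $1,176.16
Difference = |$2,983.52 − $1,176.16| = $1,807.37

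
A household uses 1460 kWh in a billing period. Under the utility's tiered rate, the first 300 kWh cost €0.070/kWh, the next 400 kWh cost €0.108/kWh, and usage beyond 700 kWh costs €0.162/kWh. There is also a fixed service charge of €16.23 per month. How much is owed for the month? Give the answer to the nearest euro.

First 300 kWh × €0.070 = €21.00
Next 400 kWh × €0.108 = €43.20
Remaining 760 kWh × €0.162 = €123.12
Energy charge = €187.32; + service €16.23 = €203.55 ≈ €204

€204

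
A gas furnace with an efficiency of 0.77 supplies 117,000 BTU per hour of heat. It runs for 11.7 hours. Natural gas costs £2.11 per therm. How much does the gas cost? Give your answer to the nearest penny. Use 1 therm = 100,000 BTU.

Heat delivered = 117,000 BTU/h × 11.7 h = 1,368,900 BTU
Gas input = 1,368,900 / 0.77 = 1,777,792 BTU
= 1,777,792 / 100,000 = 17.78 therm
Cost = 17.78 × £2.11/therm = £37.51

£37.51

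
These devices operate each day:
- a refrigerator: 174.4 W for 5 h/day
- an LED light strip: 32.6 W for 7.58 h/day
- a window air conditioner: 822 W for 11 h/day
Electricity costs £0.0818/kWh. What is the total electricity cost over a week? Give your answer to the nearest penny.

£5.82

refrigerator: 174.4 W × 5 h × 7 d = 6,104 Wh = 6.104 kWh
LED light strip: 32.6 W × 7.58 h × 7 d = 1,730 Wh = 1.73 kWh
window air conditioner: 822 W × 11 h × 7 d = 63,294 Wh = 63.29 kWh
Total energy = 6.104 + 1.73 + 63.29 = 71.13 kWh
Cost = 71.13 kWh × £0.0818 = £5.82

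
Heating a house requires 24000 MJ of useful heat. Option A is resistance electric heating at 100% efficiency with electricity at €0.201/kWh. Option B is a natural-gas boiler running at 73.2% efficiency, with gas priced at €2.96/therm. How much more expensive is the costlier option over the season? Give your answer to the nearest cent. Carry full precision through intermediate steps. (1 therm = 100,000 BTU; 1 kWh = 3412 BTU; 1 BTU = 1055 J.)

Heat load = 24000 MJ = 24,000,000,000 J / 1055 = 22,748,815 BTU
Gas: input = 22,748,815 / 0.732 = 31,077,616 BTU = 310.8 therm → 310.8 × €2.96 = €919.90
Electric: 22,748,815 BTU / 3412 = 6,667 kWh → × €0.201 = €1,340.13
Difference = |€919.90 − €1,340.13| = €420.23

€420.23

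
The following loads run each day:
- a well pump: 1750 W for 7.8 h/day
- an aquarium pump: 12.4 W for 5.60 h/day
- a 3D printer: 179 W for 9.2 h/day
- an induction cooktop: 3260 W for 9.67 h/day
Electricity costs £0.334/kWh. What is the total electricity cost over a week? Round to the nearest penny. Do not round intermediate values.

well pump: 1750 W × 7.8 h × 7 d = 95,550 Wh = 95.55 kWh
aquarium pump: 12.4 W × 5.60 h × 7 d = 486 Wh = 0.4861 kWh
3D printer: 179 W × 9.2 h × 7 d = 11,528 Wh = 11.53 kWh
induction cooktop: 3260 W × 9.67 h × 7 d = 220,669 Wh = 220.7 kWh
Total energy = 95.55 + 0.4861 + 11.53 + 220.7 = 328.2 kWh
Cost = 328.2 kWh × £0.334 = £109.63

£109.63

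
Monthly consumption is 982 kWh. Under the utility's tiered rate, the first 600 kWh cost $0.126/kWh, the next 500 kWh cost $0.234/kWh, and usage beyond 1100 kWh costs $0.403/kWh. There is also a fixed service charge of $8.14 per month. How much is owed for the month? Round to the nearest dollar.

First 600 kWh × $0.126 = $75.60
Next 382 kWh × $0.234 = $89.39
Remaining tier: 0 kWh (not reached)
Energy charge = $164.99; + service $8.14 = $173.13 ≈ $173

$173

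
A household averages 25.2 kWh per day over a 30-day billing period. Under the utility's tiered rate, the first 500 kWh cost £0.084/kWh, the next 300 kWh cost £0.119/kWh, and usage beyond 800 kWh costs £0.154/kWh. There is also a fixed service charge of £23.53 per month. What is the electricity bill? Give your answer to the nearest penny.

Usage = 25.2 kWh/day × 30 days = 756 kWh
First 500 kWh × £0.084 = £42.00
Next 256 kWh × £0.119 = £30.46
Remaining tier: 0 kWh (not reached)
Energy charge = £72.46; + service £23.53 = £95.99

£95.99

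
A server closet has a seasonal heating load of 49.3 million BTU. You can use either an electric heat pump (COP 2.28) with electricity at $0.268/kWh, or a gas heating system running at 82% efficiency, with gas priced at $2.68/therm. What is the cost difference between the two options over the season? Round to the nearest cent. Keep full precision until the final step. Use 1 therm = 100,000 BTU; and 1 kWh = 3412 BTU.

Heat load = 49.3 × 10⁶ BTU = 49,300,000 BTU
Gas: input = 49,300,000 / 0.82 = 60,121,951 BTU = 601.2 therm → 601.2 × $2.68 = $1,611.27
Heat pump: 49,300,000 BTU / 3412 = 14,450 kWh heat; / 2.28 = 6,337 kWh in → × $0.268 = $1,698.39
Difference = |$1,611.27 − $1,698.39| = $87.12

$87.12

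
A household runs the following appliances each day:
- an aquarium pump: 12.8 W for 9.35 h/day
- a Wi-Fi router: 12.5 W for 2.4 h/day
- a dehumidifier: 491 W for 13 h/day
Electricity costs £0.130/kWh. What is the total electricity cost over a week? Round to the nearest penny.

aquarium pump: 12.8 W × 9.35 h × 7 d = 838 Wh = 0.8378 kWh
Wi-Fi router: 12.5 W × 2.4 h × 7 d = 210 Wh = 0.21 kWh
dehumidifier: 491 W × 13 h × 7 d = 44,681 Wh = 44.68 kWh
Total energy = 0.8378 + 0.21 + 44.68 = 45.73 kWh
Cost = 45.73 kWh × £0.130 = £5.94

£5.94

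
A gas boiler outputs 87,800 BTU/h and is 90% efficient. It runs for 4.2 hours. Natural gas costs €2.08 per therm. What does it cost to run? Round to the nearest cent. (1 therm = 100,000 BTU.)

Heat delivered = 87,800 BTU/h × 4.2 h = 368,760 BTU
Gas input = 368,760 / 0.90 = 409,733 BTU
= 409,733 / 100,000 = 4.097 therm
Cost = 4.097 × €2.08/therm = €8.52

€8.52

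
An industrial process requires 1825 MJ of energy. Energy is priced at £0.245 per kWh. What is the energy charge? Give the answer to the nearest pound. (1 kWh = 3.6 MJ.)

£124

1825 MJ × (0.27778 kWh/MJ) = 506.9 kWh
Cost = 506.9 kWh × £0.245/kWh = £124.20 ≈ £124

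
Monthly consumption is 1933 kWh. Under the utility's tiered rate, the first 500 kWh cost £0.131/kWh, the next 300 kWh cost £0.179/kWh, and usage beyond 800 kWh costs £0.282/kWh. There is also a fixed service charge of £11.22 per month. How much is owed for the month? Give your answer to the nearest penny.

First 500 kWh × £0.131 = £65.50
Next 300 kWh × £0.179 = £53.70
Remaining 1133 kWh × £0.282 = £319.51
Energy charge = £438.71; + service £11.22 = £449.93

£449.93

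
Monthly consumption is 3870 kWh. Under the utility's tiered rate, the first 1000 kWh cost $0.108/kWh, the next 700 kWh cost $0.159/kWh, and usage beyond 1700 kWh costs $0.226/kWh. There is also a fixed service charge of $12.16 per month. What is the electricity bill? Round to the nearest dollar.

$722

First 1000 kWh × $0.108 = $108.00
Next 700 kWh × $0.159 = $111.30
Remaining 2170 kWh × $0.226 = $490.42
Energy charge = $709.72; + service $12.16 = $721.88 ≈ $722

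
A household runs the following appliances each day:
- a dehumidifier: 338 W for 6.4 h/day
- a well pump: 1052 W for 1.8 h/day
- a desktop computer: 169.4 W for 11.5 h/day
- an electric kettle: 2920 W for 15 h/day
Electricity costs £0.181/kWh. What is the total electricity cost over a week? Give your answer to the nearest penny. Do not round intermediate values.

£63.10

dehumidifier: 338 W × 6.4 h × 7 d = 15,142 Wh = 15.14 kWh
well pump: 1052 W × 1.8 h × 7 d = 13,255 Wh = 13.26 kWh
desktop computer: 169.4 W × 11.5 h × 7 d = 13,637 Wh = 13.64 kWh
electric kettle: 2920 W × 15 h × 7 d = 306,600 Wh = 306.6 kWh
Total energy = 15.14 + 13.26 + 13.64 + 306.6 = 348.6 kWh
Cost = 348.6 kWh × £0.181 = £63.10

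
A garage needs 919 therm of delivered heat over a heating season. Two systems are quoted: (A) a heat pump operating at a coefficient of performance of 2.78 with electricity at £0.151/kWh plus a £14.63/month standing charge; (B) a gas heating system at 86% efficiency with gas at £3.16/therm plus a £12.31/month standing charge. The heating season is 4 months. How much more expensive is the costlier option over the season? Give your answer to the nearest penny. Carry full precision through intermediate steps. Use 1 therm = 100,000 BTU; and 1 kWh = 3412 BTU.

Heat load = 919 therm × 100,000 = 91,900,000 BTU
Gas: input = 91,900,000 / 0.86 = 106,860,465 BTU = 1,069 therm → 1,069 × £3.16 = £3,376.79; + 4 × £12.31 standing = £3,426.03
Heat pump: 91,900,000 BTU / 3412 = 26,930 kWh heat; / 2.78 = 9,689 kWh in → × £0.151 = £1,462.98; + 4 × £14.63 standing = £1,521.50
Difference = |£3,426.03 − £1,521.50| = £1,904.53

£1904.53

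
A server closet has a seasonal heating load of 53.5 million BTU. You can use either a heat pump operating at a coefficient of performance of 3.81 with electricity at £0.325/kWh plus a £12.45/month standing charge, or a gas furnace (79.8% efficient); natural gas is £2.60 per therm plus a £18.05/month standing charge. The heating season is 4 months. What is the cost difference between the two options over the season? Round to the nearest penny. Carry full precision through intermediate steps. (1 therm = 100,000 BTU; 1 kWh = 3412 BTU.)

Heat load = 53.5 × 10⁶ BTU = 53,500,000 BTU
Gas: input = 53,500,000 / 0.798 = 67,042,607 BTU = 670.4 therm → 670.4 × £2.60 = £1,743.11; + 4 × £18.05 standing = £1,815.31
Heat pump: 53,500,000 BTU / 3412 = 15,680 kWh heat; / 3.81 = 4,115 kWh in → × £0.325 = £1,337.53; + 4 × £12.45 standing = £1,387.33
Difference = |£1,815.31 − £1,387.33| = £427.98

£427.98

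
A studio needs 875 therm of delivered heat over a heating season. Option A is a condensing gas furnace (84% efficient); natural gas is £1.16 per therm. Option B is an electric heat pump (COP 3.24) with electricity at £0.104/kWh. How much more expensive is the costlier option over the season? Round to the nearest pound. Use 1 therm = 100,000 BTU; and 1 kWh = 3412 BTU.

Heat load = 875 therm × 100,000 = 87,500,000 BTU
Gas: input = 87,500,000 / 0.84 = 104,166,667 BTU = 1,042 therm → 1,042 × £1.16 = £1,208.33
Heat pump: 87,500,000 BTU / 3412 = 25,640 kWh heat; / 3.24 = 7,915 kWh in → × £0.104 = £823.17
Difference = |£1,208.33 − £823.17| = £385.17 ≈ £385

£385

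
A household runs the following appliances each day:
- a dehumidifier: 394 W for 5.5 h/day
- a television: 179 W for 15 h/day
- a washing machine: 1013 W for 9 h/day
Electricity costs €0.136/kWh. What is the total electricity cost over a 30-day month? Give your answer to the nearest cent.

€56.99

dehumidifier: 394 W × 5.5 h × 30 d = 65,010 Wh = 65.01 kWh
television: 179 W × 15 h × 30 d = 80,550 Wh = 80.55 kWh
washing machine: 1013 W × 9 h × 30 d = 273,510 Wh = 273.5 kWh
Total energy = 65.01 + 80.55 + 273.5 = 419.1 kWh
Cost = 419.1 kWh × €0.136 = €56.99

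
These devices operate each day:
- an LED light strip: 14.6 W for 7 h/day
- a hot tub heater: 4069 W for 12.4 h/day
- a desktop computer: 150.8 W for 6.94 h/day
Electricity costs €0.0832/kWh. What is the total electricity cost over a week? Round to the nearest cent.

€30.05

LED light strip: 14.6 W × 7 h × 7 d = 715 Wh = 0.7154 kWh
hot tub heater: 4069 W × 12.4 h × 7 d = 353,189 Wh = 353.2 kWh
desktop computer: 150.8 W × 6.94 h × 7 d = 7,326 Wh = 7.326 kWh
Total energy = 0.7154 + 353.2 + 7.326 = 361.2 kWh
Cost = 361.2 kWh × €0.0832 = €30.05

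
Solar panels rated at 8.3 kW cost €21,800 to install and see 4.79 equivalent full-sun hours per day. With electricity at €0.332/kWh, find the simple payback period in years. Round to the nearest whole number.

Daily generation = 8.3 kW × 4.79 h = 39.76 kWh
Annual generation = 39.76 × 365 = 14511 kWh
Annual savings = 14511 × €0.332 = €4,817.75
Payback = €21,800 / €4,817.75 = 4.52 years

5 years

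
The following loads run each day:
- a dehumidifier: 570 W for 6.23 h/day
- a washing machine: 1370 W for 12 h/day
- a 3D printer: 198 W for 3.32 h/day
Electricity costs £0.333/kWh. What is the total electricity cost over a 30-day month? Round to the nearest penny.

£206.28

dehumidifier: 570 W × 6.23 h × 30 d = 106,533 Wh = 106.5 kWh
washing machine: 1370 W × 12 h × 30 d = 493,200 Wh = 493.2 kWh
3D printer: 198 W × 3.32 h × 30 d = 19,721 Wh = 19.72 kWh
Total energy = 106.5 + 493.2 + 19.72 = 619.5 kWh
Cost = 619.5 kWh × £0.333 = £206.28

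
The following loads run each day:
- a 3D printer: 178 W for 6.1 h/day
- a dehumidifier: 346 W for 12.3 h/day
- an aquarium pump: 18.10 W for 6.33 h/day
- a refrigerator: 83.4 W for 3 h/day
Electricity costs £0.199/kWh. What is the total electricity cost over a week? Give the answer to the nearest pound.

£8

3D printer: 178 W × 6.1 h × 7 d = 7,601 Wh = 7.601 kWh
dehumidifier: 346 W × 12.3 h × 7 d = 29,791 Wh = 29.79 kWh
aquarium pump: 18.10 W × 6.33 h × 7 d = 802 Wh = 0.802 kWh
refrigerator: 83.4 W × 3 h × 7 d = 1,751 Wh = 1.751 kWh
Total energy = 7.601 + 29.79 + 0.802 + 1.751 = 39.94 kWh
Cost = 39.94 kWh × £0.199 = £7.95 ≈ £8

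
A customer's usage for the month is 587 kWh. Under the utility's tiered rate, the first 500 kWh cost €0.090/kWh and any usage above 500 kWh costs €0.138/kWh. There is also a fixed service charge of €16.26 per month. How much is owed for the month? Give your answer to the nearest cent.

First 500 kWh × €0.090 = €45.00
Remaining 87 kWh × €0.138 = €12.01
Energy charge = €57.01; + service €16.26 = €73.27

€73.27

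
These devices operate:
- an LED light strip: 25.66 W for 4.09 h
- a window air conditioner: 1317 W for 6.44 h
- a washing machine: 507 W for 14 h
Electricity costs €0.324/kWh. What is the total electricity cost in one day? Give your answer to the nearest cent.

LED light strip: 25.66 W × 4.09 h = 105 Wh = 0.1049 kWh
window air conditioner: 1317 W × 6.44 h = 8,481 Wh = 8.481 kWh
washing machine: 507 W × 14 h = 7,098 Wh = 7.098 kWh
Total energy = 0.1049 + 8.481 + 7.098 = 15.68 kWh
Cost = 15.68 kWh × €0.324 = €5.08

€5.08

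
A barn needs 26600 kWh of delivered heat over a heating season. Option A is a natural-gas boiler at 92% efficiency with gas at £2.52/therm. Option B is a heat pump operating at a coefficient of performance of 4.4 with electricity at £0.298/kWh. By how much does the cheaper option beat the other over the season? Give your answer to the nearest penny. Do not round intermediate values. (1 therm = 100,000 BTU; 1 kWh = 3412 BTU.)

Heat load = 26600 kWh × 3412 = 90,759,200 BTU
Gas: input = 90,759,200 / 0.920 = 98,651,304 BTU = 986.5 therm → 986.5 × £2.52 = £2,486.01
Heat pump: 90,759,200 BTU / 3412 = 26,600 kWh heat; / 4.4 = 6,045 kWh in → × £0.298 = £1,801.55
Difference = |£2,486.01 − £1,801.55| = £684.47

£684.47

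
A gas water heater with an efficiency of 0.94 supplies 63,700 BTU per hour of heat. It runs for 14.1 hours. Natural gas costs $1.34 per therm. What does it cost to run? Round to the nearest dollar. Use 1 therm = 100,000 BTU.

$13

Heat delivered = 63,700 BTU/h × 14.1 h = 898,170 BTU
Gas input = 898,170 / 0.94 = 955,500 BTU
= 955,500 / 100,000 = 9.555 therm
Cost = 9.555 × $1.34/therm = $12.80 ≈ $13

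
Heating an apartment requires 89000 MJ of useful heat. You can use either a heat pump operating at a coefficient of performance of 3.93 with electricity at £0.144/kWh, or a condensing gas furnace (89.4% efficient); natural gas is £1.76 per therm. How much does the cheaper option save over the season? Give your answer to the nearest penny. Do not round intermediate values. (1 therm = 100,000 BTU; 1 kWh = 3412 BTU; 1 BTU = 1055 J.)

Heat load = 89000 MJ = 89,000,000,000 J / 1055 = 84,360,190 BTU
Gas: input = 84,360,190 / 0.894 = 94,362,628 BTU = 943.6 therm → 943.6 × £1.76 = £1,660.78
Heat pump: 84,360,190 BTU / 3412 = 24,720 kWh heat; / 3.93 = 6,291 kWh in → × £0.144 = £905.94
Difference = |£1,660.78 − £905.94| = £754.84

£754.84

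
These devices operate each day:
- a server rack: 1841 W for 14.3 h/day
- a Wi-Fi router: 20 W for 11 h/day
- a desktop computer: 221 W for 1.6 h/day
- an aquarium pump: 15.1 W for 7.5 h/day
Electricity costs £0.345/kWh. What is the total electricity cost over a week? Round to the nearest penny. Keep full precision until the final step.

server rack: 1841 W × 14.3 h × 7 d = 184,284 Wh = 184.3 kWh
Wi-Fi router: 20 W × 11 h × 7 d = 1,540 Wh = 1.54 kWh
desktop computer: 221 W × 1.6 h × 7 d = 2,475 Wh = 2.475 kWh
aquarium pump: 15.1 W × 7.5 h × 7 d = 793 Wh = 0.7927 kWh
Total energy = 184.3 + 1.54 + 2.475 + 0.7927 = 189.1 kWh
Cost = 189.1 kWh × £0.345 = £65.24

£65.24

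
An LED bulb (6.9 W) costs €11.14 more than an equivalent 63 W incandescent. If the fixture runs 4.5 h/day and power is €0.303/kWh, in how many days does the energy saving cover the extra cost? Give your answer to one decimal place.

Power saved = 63 − 6.9 = 56.1 W
Daily energy saved = 56.1 W × 4.5 h = 252.5 Wh = 0.25245 kWh
Daily savings = 0.25245 × €0.303 = €0.0765
Payback = €11.14 / €0.0765 per day = 145.6 days

145.6 days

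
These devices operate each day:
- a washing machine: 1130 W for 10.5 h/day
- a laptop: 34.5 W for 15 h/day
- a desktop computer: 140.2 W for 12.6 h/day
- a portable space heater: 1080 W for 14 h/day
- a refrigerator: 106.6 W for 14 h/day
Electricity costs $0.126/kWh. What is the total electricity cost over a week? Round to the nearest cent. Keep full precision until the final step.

washing machine: 1130 W × 10.5 h × 7 d = 83,055 Wh = 83.06 kWh
laptop: 34.5 W × 15 h × 7 d = 3,622 Wh = 3.623 kWh
desktop computer: 140.2 W × 12.6 h × 7 d = 12,366 Wh = 12.37 kWh
portable space heater: 1080 W × 14 h × 7 d = 105,840 Wh = 105.8 kWh
refrigerator: 106.6 W × 14 h × 7 d = 10,447 Wh = 10.45 kWh
Total energy = 83.06 + 3.623 + 12.37 + 105.8 + 10.45 = 215.3 kWh
Cost = 215.3 kWh × $0.126 = $27.13

$27.13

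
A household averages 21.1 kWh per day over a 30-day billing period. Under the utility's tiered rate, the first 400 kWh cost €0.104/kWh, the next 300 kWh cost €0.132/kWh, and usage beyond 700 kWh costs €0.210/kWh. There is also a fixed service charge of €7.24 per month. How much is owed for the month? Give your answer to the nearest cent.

€79.60

Usage = 21.1 kWh/day × 30 days = 633 kWh
First 400 kWh × €0.104 = €41.60
Next 233 kWh × €0.132 = €30.76
Remaining tier: 0 kWh (not reached)
Energy charge = €72.36; + service €7.24 = €79.60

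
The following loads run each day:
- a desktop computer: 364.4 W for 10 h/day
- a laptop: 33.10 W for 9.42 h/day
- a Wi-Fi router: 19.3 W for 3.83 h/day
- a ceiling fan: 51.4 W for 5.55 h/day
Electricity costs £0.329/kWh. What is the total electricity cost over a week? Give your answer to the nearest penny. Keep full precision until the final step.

desktop computer: 364.4 W × 10 h × 7 d = 25,508 Wh = 25.51 kWh
laptop: 33.10 W × 9.42 h × 7 d = 2,183 Wh = 2.183 kWh
Wi-Fi router: 19.3 W × 3.83 h × 7 d = 517 Wh = 0.5174 kWh
ceiling fan: 51.4 W × 5.55 h × 7 d = 1,997 Wh = 1.997 kWh
Total energy = 25.51 + 2.183 + 0.5174 + 1.997 = 30.2 kWh
Cost = 30.2 kWh × £0.329 = £9.94

£9.94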